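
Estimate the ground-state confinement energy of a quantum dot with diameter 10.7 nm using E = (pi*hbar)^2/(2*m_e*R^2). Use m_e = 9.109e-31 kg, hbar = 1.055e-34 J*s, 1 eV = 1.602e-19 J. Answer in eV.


Radius R = 10.7/2 = 5.35 nm = 5.35e-09 m
E = (pi * 1.055e-34)^2 / (2 * 9.109e-31 * (5.35e-09)^2)
E(J) = 2.10667e-21
E = E(J) / 1.602e-19 = 0.0132 eV

0.0132


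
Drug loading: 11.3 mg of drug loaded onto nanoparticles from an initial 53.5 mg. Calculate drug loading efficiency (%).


Drug loading efficiency = (drug loaded / drug initial) * 100
DLE = 11.3 / 53.5 * 100
DLE = 0.2112 * 100
DLE = 21.12%

21.12


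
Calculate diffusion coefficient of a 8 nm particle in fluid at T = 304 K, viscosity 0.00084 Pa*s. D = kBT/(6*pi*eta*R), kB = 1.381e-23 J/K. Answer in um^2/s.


Radius R = 8/2 = 4 nm = 4e-09 m
D = kB*T / (6*pi*eta*R)
D = 1.381e-23 * 304 / (6 * pi * 0.00084 * 4e-09)
D = 6.62868e-11 m^2/s = 66.287 um^2/s

66.287


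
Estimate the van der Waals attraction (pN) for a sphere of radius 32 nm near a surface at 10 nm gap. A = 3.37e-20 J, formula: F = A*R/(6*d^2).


Convert to SI: R = 32 nm = 3.2e-08 m, d = 10 nm = 1e-08 m
F = A * R / (6 * d^2)
F = 3.37e-20 * 3.2e-08 / (6 * (1e-08)^2)
F = 1.79733e-12 N = 1.797 pN

1.797


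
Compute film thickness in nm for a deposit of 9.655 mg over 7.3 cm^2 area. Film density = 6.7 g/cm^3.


Convert: m = 9.655 mg = 9.6550e-06 kg, A = 7.3 cm^2 = 7.3000e-04 m^2, rho = 6.7 g/cm^3 = 6700 kg/m^3
t = m / (A * rho)
t = 9.6550e-06 / (7.3000e-04 * 6700)
t = 1.9740e-06 m = 1974.0 nm

1974.0


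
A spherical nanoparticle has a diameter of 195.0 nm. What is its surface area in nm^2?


Radius r = 195.0/2 = 97.5 nm
Surface area SA = 4 * pi * r^2
SA = 4 * pi * (97.5)^2
SA = 119459.06 nm^2

119459.06


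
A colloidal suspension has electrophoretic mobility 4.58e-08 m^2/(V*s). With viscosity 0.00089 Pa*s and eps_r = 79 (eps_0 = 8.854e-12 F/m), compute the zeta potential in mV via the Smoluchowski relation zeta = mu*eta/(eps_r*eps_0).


Smoluchowski equation: zeta = mu * eta / (eps_r * eps_0)
zeta = 4.58e-08 * 0.00089 / (79 * 8.854e-12)
zeta = 0.058276 V = 58.28 mV

58.28


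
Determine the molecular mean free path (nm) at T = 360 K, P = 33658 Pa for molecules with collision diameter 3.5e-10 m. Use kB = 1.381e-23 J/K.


Mean free path: lambda = kB*T / (sqrt(2) * pi * d^2 * P)
lambda = 1.381e-23 * 360 / (sqrt(2) * pi * (3.5e-10)^2 * 33658)
lambda = 2.71398e-07 m
lambda = 271.4 nm

271.4


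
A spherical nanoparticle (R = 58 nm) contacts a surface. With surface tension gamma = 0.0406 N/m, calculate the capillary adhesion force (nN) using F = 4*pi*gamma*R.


Convert radius: R = 58 nm = 5.8e-08 m
F = 4 * pi * gamma * R
F = 4 * pi * 0.0406 * 5.8e-08
F = 2.95913e-08 N = 29.5913 nN

29.5913


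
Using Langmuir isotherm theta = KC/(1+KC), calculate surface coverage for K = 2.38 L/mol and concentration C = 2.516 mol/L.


Langmuir isotherm: theta = K*C / (1 + K*C)
K*C = 2.38 * 2.516 = 5.98808
theta = 5.98808 / (1 + 5.98808) = 5.98808 / 6.98808
theta = 0.8569

0.8569


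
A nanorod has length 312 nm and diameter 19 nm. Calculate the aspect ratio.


Aspect ratio AR = length / diameter
AR = 312 / 19
AR = 16.42

16.42


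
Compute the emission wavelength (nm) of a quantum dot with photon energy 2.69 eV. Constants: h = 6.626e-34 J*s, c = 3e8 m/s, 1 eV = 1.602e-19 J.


Convert energy: E = 2.69 eV = 2.69 * 1.602e-19 = 4.30938e-19 J
lambda = h*c / E = 6.626e-34 * 3e8 / 4.30938e-19
lambda = 4.61273e-07 m = 461.3 nm

461.3


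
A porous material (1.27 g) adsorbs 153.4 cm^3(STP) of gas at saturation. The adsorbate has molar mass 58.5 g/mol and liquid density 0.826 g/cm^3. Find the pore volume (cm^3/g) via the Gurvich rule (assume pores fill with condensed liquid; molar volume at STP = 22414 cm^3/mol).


Moles adsorbed n = V_ads / 22414 = 153.4 / 22414 = 6.843937e-03 mol
Liquid volume V_liq = n * M / rho_liq = 6.843937e-03 * 58.5 / 0.826 = 0.48471 cm^3
Specific pore volume V_pore = V_liq / m_sample = 0.48471 / 1.27
V_pore = 0.3817 cm^3/g

0.3817


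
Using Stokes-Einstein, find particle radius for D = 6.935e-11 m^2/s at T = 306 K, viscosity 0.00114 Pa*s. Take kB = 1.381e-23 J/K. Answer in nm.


Stokes-Einstein: R = kB*T / (6*pi*eta*D)
R = 1.381e-23 * 306 / (6 * pi * 0.00114 * 6.935e-11)
R = 2.83572e-09 m = 2.84 nm

2.84


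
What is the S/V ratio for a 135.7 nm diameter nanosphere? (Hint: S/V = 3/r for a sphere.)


Radius r = 135.7/2 = 67.85 nm
S/V = 3 / r = 3 / 67.85
S/V = 0.0442 nm^-1

0.0442


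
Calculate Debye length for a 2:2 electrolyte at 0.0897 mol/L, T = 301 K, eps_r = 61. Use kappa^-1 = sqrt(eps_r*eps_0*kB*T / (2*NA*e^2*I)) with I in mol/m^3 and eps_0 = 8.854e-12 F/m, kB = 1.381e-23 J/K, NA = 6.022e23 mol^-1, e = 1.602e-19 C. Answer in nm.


Ionic strength I = 0.0897 * 2^2 * 1000 = 358.8 mol/m^3
kappa^-1 = sqrt(61 * 8.854e-12 * 1.381e-23 * 301 / (2 * 6.022e23 * (1.602e-19)^2 * 358.8))
kappa^-1 = 0.45 nm

0.45


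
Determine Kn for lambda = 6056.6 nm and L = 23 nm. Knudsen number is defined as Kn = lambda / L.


Knudsen number Kn = lambda / L
Kn = 6056.6 / 23
Kn = 263.3304

263.3304


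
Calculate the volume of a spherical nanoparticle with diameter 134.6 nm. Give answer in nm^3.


Radius r = 134.6/2 = 67.3 nm
Volume V = (4/3) * pi * r^3
V = (4/3) * pi * (67.3)^3
V = 1276832.13 nm^3

1276832.13


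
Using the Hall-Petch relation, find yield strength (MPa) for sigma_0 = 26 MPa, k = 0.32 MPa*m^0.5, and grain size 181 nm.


d = 181 nm = 1.81e-07 m
sqrt(d) = 0.0004254409
Hall-Petch contribution = k / sqrt(d) = 0.32 / 0.0004254409 = 752.2 MPa
sigma = sigma_0 + k/sqrt(d) = 26 + 752.2 = 778.2 MPa

778.2


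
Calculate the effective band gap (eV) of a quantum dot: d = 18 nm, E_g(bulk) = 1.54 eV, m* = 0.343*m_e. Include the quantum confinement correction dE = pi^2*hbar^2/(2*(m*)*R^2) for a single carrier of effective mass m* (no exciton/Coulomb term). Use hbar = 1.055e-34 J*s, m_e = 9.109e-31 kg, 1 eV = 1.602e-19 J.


Radius R = 18/2 nm = 9e-09 m
Confinement energy dE = pi^2 * hbar^2 / (2 * m_eff * m_e * R^2)
dE = pi^2 * (1.055e-34)^2 / (2 * 0.343 * 9.109e-31 * (9e-09)^2) J, divided by 1.602e-19 J/eV
dE = 0.0135 eV
Total band gap = E_g(bulk) + dE = 1.54 + 0.0135 = 1.5535 eV

1.5535


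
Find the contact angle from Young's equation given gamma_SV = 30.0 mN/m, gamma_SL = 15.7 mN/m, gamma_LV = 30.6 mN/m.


cos(theta) = (gamma_SV - gamma_SL) / gamma_LV
cos(theta) = (30.0 - 15.7) / 30.6
cos(theta) = 0.46732
theta = arccos(0.46732) = 62.14 degrees

62.14


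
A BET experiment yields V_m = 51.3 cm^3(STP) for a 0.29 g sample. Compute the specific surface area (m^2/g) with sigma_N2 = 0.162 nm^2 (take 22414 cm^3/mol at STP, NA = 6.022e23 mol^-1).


Number of moles in monolayer = V_m / 22414 = 51.3 / 22414 = 0.00228875
Number of molecules = moles * NA = 0.00228875 * 6.022e23
SA = molecules * sigma / mass
SA = (51.3 / 22414) * 6.022e23 * 0.162e-18 / 0.29
SA = 769.9 m^2/g

769.9


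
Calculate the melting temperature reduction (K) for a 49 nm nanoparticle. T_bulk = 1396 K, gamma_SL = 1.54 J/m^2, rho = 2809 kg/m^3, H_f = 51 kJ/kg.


Radius R = 49/2 = 24.5 nm = 2.45e-08 m
Convert H_f = 51 kJ/kg = 51000 J/kg
dT = 2 * gamma_SL * T_bulk / (rho * H_f * R)
dT = 2 * 1.54 * 1396 / (2809 * 51000 * 2.45e-08)
dT = 1225.0 K

1225.0


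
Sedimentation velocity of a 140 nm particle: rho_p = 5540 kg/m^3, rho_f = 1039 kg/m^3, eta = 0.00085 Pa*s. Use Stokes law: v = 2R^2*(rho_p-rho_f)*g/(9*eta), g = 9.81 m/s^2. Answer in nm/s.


Radius R = 140/2 nm = 7e-08 m
Density difference = 5540 - 1039 = 4501 kg/m^3
v = 2 * R^2 * (rho_p - rho_f) * g / (9 * eta)
v = 2 * (7e-08)^2 * 4501 * 9.81 / (9 * 0.00085)
v = 5.65643e-08 m/s = 56.5643 nm/s

56.5643


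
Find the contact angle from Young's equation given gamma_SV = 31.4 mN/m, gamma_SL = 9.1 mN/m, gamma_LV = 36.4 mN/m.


cos(theta) = (gamma_SV - gamma_SL) / gamma_LV
cos(theta) = (31.4 - 9.1) / 36.4
cos(theta) = 0.612637
theta = arccos(0.612637) = 52.22 degrees

52.22


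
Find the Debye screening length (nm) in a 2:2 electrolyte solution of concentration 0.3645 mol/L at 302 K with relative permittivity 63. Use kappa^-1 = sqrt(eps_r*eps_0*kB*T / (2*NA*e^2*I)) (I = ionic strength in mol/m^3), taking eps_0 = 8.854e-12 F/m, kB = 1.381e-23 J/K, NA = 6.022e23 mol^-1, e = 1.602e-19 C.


Ionic strength I = 0.3645 * 2^2 * 1000 = 1458 mol/m^3
kappa^-1 = sqrt(63 * 8.854e-12 * 1.381e-23 * 302 / (2 * 6.022e23 * (1.602e-19)^2 * 1458))
kappa^-1 = 0.227 nm

0.227


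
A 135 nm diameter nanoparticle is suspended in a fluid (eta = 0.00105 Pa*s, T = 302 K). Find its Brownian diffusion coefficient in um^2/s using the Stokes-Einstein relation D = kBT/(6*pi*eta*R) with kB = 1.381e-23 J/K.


Radius R = 135/2 = 67.5 nm = 6.75e-08 m
D = kB*T / (6*pi*eta*R)
D = 1.381e-23 * 302 / (6 * pi * 0.00105 * 6.75e-08)
D = 3.12181e-12 m^2/s = 3.122 um^2/s

3.122


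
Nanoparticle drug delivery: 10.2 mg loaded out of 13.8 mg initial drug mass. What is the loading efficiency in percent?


Drug loading efficiency = (drug loaded / drug initial) * 100
DLE = 10.2 / 13.8 * 100
DLE = 0.7391 * 100
DLE = 73.91%

73.91


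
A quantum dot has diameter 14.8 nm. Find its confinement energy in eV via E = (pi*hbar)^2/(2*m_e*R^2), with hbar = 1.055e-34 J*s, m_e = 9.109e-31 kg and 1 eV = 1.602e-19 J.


Radius R = 14.8/2 = 7.4 nm = 7.4e-09 m
E = (pi * 1.055e-34)^2 / (2 * 9.109e-31 * (7.4e-09)^2)
E(J) = 1.10113e-21
E = E(J) / 1.602e-19 = 0.0069 eV

0.0069


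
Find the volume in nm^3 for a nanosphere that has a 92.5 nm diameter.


Radius r = 92.5/2 = 46.25 nm
Volume V = (4/3) * pi * r^3
V = (4/3) * pi * (46.25)^3
V = 414403.89 nm^3

414403.89


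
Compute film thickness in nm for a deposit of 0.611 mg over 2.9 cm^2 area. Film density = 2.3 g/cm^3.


Convert: m = 0.611 mg = 6.1100e-07 kg, A = 2.9 cm^2 = 2.9000e-04 m^2, rho = 2.3 g/cm^3 = 2300 kg/m^3
t = m / (A * rho)
t = 6.1100e-07 / (2.9000e-04 * 2300)
t = 9.1604e-07 m = 916.0 nm

916.0


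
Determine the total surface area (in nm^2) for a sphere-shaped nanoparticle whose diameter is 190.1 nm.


Radius r = 190.1/2 = 95.05 nm
Surface area SA = 4 * pi * r^2
SA = 4 * pi * (95.05)^2
SA = 113530.91 nm^2

113530.91


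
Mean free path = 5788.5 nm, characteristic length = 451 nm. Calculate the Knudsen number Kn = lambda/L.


Knudsen number Kn = lambda / L
Kn = 5788.5 / 451
Kn = 12.8348

12.8348


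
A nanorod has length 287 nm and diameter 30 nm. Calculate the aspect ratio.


Aspect ratio AR = length / diameter
AR = 287 / 30
AR = 9.57

9.57


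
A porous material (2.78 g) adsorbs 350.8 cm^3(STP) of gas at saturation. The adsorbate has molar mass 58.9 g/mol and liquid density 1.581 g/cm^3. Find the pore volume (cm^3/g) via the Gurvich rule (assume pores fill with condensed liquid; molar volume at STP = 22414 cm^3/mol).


Moles adsorbed n = V_ads / 22414 = 350.8 / 22414 = 1.565093e-02 mol
Liquid volume V_liq = n * M / rho_liq = 1.565093e-02 * 58.9 / 1.581 = 0.58307 cm^3
Specific pore volume V_pore = V_liq / m_sample = 0.58307 / 2.78
V_pore = 0.2097 cm^3/g

0.2097


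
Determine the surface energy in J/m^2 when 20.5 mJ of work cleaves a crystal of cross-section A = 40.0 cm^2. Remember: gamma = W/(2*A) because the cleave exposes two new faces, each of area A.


Convert: A = 40.0 cm^2 = 0.004 m^2, W = 20.5 mJ = 0.0205 J
Cleaving exposes two faces of area A, so total new surface = 2*A and gamma = W / (2*A)
gamma = 0.0205 / (2 * 0.004)
gamma = 2.562 J/m^2

2.562


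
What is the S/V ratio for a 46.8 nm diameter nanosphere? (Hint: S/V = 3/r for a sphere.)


Radius r = 46.8/2 = 23.4 nm
S/V = 3 / r = 3 / 23.4
S/V = 0.1282 nm^-1

0.1282


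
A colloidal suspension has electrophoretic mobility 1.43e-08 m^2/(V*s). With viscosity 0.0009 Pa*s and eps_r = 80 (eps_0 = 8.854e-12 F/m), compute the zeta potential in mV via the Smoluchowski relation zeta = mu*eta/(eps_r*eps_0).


Smoluchowski equation: zeta = mu * eta / (eps_r * eps_0)
zeta = 1.43e-08 * 0.0009 / (80 * 8.854e-12)
zeta = 0.01817 V = 18.17 mV

18.17


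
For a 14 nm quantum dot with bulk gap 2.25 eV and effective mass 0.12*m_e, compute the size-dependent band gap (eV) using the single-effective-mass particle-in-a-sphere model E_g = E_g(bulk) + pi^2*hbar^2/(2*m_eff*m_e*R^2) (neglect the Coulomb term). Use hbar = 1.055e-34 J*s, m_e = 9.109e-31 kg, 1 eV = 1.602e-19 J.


Radius R = 14/2 nm = 7e-09 m
Confinement energy dE = pi^2 * hbar^2 / (2 * m_eff * m_e * R^2)
dE = pi^2 * (1.055e-34)^2 / (2 * 0.12 * 9.109e-31 * (7e-09)^2) J, divided by 1.602e-19 J/eV
dE = 0.064 eV
Total band gap = E_g(bulk) + dE = 2.25 + 0.064 = 2.314 eV

2.314


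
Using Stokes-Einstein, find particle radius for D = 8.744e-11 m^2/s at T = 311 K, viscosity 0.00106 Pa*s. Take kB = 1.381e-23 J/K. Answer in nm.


Stokes-Einstein: R = kB*T / (6*pi*eta*D)
R = 1.381e-23 * 311 / (6 * pi * 0.00106 * 8.744e-11)
R = 2.45831e-09 m = 2.46 nm

2.46


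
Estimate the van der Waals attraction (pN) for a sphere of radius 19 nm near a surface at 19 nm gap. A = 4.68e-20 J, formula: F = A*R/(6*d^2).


Convert to SI: R = 19 nm = 1.9e-08 m, d = 19 nm = 1.9e-08 m
F = A * R / (6 * d^2)
F = 4.68e-20 * 1.9e-08 / (6 * (1.9e-08)^2)
F = 4.10526e-13 N = 0.411 pN

0.411


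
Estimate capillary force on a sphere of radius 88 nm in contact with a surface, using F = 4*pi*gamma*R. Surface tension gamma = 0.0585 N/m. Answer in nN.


Convert radius: R = 88 nm = 8.8e-08 m
F = 4 * pi * gamma * R
F = 4 * pi * 0.0585 * 8.8e-08
F = 6.46917e-08 N = 64.6917 nN

64.6917


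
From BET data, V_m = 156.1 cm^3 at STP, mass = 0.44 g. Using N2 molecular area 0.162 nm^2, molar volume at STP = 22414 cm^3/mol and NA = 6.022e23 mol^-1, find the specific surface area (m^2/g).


Number of moles in monolayer = V_m / 22414 = 156.1 / 22414 = 0.0069644
Number of molecules = moles * NA = 0.0069644 * 6.022e23
SA = molecules * sigma / mass
SA = (156.1 / 22414) * 6.022e23 * 0.162e-18 / 0.44
SA = 1544.1 m^2/g

1544.1


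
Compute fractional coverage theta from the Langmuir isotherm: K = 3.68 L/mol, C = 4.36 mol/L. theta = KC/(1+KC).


Langmuir isotherm: theta = K*C / (1 + K*C)
K*C = 3.68 * 4.36 = 16.0448
theta = 16.0448 / (1 + 16.0448) = 16.0448 / 17.0448
theta = 0.9413

0.9413


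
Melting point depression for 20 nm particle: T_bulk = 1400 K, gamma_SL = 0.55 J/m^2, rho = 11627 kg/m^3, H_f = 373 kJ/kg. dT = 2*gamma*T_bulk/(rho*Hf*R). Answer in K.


Radius R = 20/2 = 10 nm = 1e-08 m
Convert H_f = 373 kJ/kg = 373000 J/kg
dT = 2 * gamma_SL * T_bulk / (rho * H_f * R)
dT = 2 * 0.55 * 1400 / (11627 * 373000 * 1e-08)
dT = 35.5 K

35.5


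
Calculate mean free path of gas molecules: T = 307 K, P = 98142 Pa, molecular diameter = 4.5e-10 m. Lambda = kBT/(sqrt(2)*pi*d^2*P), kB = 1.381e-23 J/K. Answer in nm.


Mean free path: lambda = kB*T / (sqrt(2) * pi * d^2 * P)
lambda = 1.381e-23 * 307 / (sqrt(2) * pi * (4.5e-10)^2 * 98142)
lambda = 4.80161e-08 m
lambda = 48.02 nm

48.02


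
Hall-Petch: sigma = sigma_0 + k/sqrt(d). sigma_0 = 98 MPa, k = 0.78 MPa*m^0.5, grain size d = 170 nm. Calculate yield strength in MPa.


d = 170 nm = 1.7e-07 m
sqrt(d) = 0.0004123106
Hall-Petch contribution = k / sqrt(d) = 0.78 / 0.0004123106 = 1891.8 MPa
sigma = sigma_0 + k/sqrt(d) = 98 + 1891.8 = 1989.8 MPa

1989.8


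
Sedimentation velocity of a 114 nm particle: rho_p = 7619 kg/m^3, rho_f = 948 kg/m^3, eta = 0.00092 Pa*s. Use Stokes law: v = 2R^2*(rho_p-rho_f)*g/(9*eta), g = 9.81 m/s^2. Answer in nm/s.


Radius R = 114/2 nm = 5.7e-08 m
Density difference = 7619 - 948 = 6671 kg/m^3
v = 2 * R^2 * (rho_p - rho_f) * g / (9 * eta)
v = 2 * (5.7e-08)^2 * 6671 * 9.81 / (9 * 0.00092)
v = 5.13581e-08 m/s = 51.3581 nm/s

51.3581


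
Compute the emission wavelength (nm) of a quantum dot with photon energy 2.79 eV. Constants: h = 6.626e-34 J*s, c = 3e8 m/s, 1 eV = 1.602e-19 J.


Convert energy: E = 2.79 eV = 2.79 * 1.602e-19 = 4.46958e-19 J
lambda = h*c / E = 6.626e-34 * 3e8 / 4.46958e-19
lambda = 4.4474e-07 m = 444.7 nm

444.7


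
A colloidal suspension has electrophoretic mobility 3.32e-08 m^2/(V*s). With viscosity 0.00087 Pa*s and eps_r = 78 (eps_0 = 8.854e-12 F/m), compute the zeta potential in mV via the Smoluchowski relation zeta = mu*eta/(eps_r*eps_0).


Smoluchowski equation: zeta = mu * eta / (eps_r * eps_0)
zeta = 3.32e-08 * 0.00087 / (78 * 8.854e-12)
zeta = 0.041824 V = 41.82 mV

41.82


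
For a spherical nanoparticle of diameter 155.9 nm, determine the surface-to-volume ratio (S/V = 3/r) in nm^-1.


Radius r = 155.9/2 = 77.95 nm
S/V = 3 / r = 3 / 77.95
S/V = 0.0385 nm^-1

0.0385


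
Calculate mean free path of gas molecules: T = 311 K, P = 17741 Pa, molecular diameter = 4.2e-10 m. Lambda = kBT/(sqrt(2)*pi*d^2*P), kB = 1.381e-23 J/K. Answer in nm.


Mean free path: lambda = kB*T / (sqrt(2) * pi * d^2 * P)
lambda = 1.381e-23 * 311 / (sqrt(2) * pi * (4.2e-10)^2 * 17741)
lambda = 3.08896e-07 m
lambda = 308.9 nm

308.9


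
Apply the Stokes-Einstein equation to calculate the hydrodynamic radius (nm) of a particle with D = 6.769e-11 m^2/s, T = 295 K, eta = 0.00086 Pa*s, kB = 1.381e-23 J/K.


Stokes-Einstein: R = kB*T / (6*pi*eta*D)
R = 1.381e-23 * 295 / (6 * pi * 0.00086 * 6.769e-11)
R = 3.71271e-09 m = 3.71 nm

3.71


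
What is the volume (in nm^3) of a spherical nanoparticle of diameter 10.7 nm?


Radius r = 10.7/2 = 5.35 nm
Volume V = (4/3) * pi * r^3
V = (4/3) * pi * (5.35)^3
V = 641.43 nm^3

641.43


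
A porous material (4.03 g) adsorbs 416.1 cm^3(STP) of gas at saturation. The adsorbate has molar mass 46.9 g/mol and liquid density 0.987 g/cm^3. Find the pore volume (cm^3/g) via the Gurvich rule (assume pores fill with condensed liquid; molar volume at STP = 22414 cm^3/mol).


Moles adsorbed n = V_ads / 22414 = 416.1 / 22414 = 1.856429e-02 mol
Liquid volume V_liq = n * M / rho_liq = 1.856429e-02 * 46.9 / 0.987 = 0.88213 cm^3
Specific pore volume V_pore = V_liq / m_sample = 0.88213 / 4.03
V_pore = 0.2189 cm^3/g

0.2189


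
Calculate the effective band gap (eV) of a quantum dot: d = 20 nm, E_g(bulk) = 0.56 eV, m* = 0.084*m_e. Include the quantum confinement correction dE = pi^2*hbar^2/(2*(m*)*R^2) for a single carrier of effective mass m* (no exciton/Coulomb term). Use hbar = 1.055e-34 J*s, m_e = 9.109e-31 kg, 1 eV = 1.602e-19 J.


Radius R = 20/2 nm = 1e-08 m
Confinement energy dE = pi^2 * hbar^2 / (2 * m_eff * m_e * R^2)
dE = pi^2 * (1.055e-34)^2 / (2 * 0.084 * 9.109e-31 * (1e-08)^2) J, divided by 1.602e-19 J/eV
dE = 0.0448 eV
Total band gap = E_g(bulk) + dE = 0.56 + 0.0448 = 0.6048 eV

0.6048


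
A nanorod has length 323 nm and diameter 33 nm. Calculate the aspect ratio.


Aspect ratio AR = length / diameter
AR = 323 / 33
AR = 9.79

9.79


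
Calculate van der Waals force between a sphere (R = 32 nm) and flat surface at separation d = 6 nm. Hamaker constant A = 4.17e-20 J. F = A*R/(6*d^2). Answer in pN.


Convert to SI: R = 32 nm = 3.2e-08 m, d = 6 nm = 6e-09 m
F = A * R / (6 * d^2)
F = 4.17e-20 * 3.2e-08 / (6 * (6e-09)^2)
F = 6.17778e-12 N = 6.178 pN

6.178


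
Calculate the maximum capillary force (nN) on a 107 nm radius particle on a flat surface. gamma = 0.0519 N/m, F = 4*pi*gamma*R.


Convert radius: R = 107 nm = 1.07e-07 m
F = 4 * pi * gamma * R
F = 4 * pi * 0.0519 * 1.07e-07
F = 6.97848e-08 N = 69.7848 nN

69.7848


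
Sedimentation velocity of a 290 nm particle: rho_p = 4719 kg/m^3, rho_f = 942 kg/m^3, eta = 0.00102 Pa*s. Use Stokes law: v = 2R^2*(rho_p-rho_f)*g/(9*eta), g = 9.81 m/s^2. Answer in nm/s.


Radius R = 290/2 nm = 1.45e-07 m
Density difference = 4719 - 942 = 3777 kg/m^3
v = 2 * R^2 * (rho_p - rho_f) * g / (9 * eta)
v = 2 * (1.45e-07)^2 * 3777 * 9.81 / (9 * 0.00102)
v = 1.69722e-07 m/s = 169.7225 nm/s

169.7225


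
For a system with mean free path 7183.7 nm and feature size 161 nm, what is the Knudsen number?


Knudsen number Kn = lambda / L
Kn = 7183.7 / 161
Kn = 44.6193

44.6193


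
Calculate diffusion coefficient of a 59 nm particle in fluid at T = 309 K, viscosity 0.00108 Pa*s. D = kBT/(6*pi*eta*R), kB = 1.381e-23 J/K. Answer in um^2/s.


Radius R = 59/2 = 29.5 nm = 2.95e-08 m
D = kB*T / (6*pi*eta*R)
D = 1.381e-23 * 309 / (6 * pi * 0.00108 * 2.95e-08)
D = 7.10567e-12 m^2/s = 7.106 um^2/s

7.106


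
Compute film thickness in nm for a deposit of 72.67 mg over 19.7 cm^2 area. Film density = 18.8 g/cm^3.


Convert: m = 72.67 mg = 7.2670e-05 kg, A = 19.7 cm^2 = 1.9700e-03 m^2, rho = 18.8 g/cm^3 = 18800 kg/m^3
t = m / (A * rho)
t = 7.2670e-05 / (1.9700e-03 * 18800)
t = 1.9621e-06 m = 1962.1 nm

1962.1


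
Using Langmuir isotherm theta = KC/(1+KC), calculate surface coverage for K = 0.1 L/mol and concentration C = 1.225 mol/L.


Langmuir isotherm: theta = K*C / (1 + K*C)
K*C = 0.1 * 1.225 = 0.1225
theta = 0.1225 / (1 + 0.1225) = 0.1225 / 1.1225
theta = 0.1091

0.1091


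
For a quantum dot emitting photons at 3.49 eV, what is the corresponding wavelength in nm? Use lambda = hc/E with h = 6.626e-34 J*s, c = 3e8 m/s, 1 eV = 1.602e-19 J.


Convert energy: E = 3.49 eV = 3.49 * 1.602e-19 = 5.59098e-19 J
lambda = h*c / E = 6.626e-34 * 3e8 / 5.59098e-19
lambda = 3.55537e-07 m = 355.5 nm

355.5


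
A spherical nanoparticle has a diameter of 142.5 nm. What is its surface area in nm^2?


Radius r = 142.5/2 = 71.25 nm
Surface area SA = 4 * pi * r^2
SA = 4 * pi * (71.25)^2
SA = 63793.97 nm^2

63793.97


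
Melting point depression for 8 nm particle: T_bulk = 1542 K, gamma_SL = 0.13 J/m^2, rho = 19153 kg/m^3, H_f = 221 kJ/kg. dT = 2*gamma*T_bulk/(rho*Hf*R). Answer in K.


Radius R = 8/2 = 4 nm = 4e-09 m
Convert H_f = 221 kJ/kg = 221000 J/kg
dT = 2 * gamma_SL * T_bulk / (rho * H_f * R)
dT = 2 * 0.13 * 1542 / (19153 * 221000 * 4e-09)
dT = 23.7 K

23.7


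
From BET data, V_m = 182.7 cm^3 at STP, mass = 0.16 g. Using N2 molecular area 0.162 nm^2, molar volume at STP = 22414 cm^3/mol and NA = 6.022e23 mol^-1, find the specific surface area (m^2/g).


Number of moles in monolayer = V_m / 22414 = 182.7 / 22414 = 0.00815116
Number of molecules = moles * NA = 0.00815116 * 6.022e23
SA = molecules * sigma / mass
SA = (182.7 / 22414) * 6.022e23 * 0.162e-18 / 0.16
SA = 4970.0 m^2/g

4970.0


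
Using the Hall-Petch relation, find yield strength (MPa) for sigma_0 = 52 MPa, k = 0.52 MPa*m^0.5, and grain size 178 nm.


d = 178 nm = 1.78e-07 m
sqrt(d) = 0.0004219005
Hall-Petch contribution = k / sqrt(d) = 0.52 / 0.0004219005 = 1232.5 MPa
sigma = sigma_0 + k/sqrt(d) = 52 + 1232.5 = 1284.5 MPa

1284.5


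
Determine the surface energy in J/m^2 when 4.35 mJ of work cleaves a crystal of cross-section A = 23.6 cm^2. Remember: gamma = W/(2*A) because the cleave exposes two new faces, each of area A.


Convert: A = 23.6 cm^2 = 0.00236 m^2, W = 4.35 mJ = 0.00435 J
Cleaving exposes two faces of area A, so total new surface = 2*A and gamma = W / (2*A)
gamma = 0.00435 / (2 * 0.00236)
gamma = 0.922 J/m^2

0.922


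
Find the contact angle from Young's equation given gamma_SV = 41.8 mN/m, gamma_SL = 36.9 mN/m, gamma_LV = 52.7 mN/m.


cos(theta) = (gamma_SV - gamma_SL) / gamma_LV
cos(theta) = (41.8 - 36.9) / 52.7
cos(theta) = 0.092979
theta = arccos(0.092979) = 84.66 degrees

84.66


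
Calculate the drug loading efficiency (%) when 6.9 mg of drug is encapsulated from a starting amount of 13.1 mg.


Drug loading efficiency = (drug loaded / drug initial) * 100
DLE = 6.9 / 13.1 * 100
DLE = 0.5267 * 100
DLE = 52.67%

52.67


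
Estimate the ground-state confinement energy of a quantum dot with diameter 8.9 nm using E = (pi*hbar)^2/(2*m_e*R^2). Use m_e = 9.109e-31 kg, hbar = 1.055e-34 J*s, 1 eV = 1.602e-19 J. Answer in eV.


Radius R = 8.9/2 = 4.45 nm = 4.45e-09 m
E = (pi * 1.055e-34)^2 / (2 * 9.109e-31 * (4.45e-09)^2)
E(J) = 3.04498e-21
E = E(J) / 1.602e-19 = 0.019 eV

0.019


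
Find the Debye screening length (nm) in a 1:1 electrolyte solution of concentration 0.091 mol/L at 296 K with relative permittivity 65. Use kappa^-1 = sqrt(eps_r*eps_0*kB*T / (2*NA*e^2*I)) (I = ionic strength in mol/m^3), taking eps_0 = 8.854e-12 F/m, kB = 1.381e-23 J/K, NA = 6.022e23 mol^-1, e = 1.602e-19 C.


Ionic strength I = 0.091 * 1^2 * 1000 = 91 mol/m^3
kappa^-1 = sqrt(65 * 8.854e-12 * 1.381e-23 * 296 / (2 * 6.022e23 * (1.602e-19)^2 * 91))
kappa^-1 = 0.915 nm

0.915


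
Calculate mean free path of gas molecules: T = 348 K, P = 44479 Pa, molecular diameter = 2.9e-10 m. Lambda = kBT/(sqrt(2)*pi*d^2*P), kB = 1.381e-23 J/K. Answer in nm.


Mean free path: lambda = kB*T / (sqrt(2) * pi * d^2 * P)
lambda = 1.381e-23 * 348 / (sqrt(2) * pi * (2.9e-10)^2 * 44479)
lambda = 2.89173e-07 m
lambda = 289.17 nm

289.17


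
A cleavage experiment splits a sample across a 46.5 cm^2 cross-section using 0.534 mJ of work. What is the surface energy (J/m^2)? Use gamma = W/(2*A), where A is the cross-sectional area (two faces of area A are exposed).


Convert: A = 46.5 cm^2 = 0.00465 m^2, W = 0.534 mJ = 0.000534 J
Cleaving exposes two faces of area A, so total new surface = 2*A and gamma = W / (2*A)
gamma = 0.000534 / (2 * 0.00465)
gamma = 0.057 J/m^2

0.057


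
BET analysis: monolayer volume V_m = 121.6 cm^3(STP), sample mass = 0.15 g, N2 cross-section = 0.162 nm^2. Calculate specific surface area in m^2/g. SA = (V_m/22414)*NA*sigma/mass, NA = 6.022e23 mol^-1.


Number of moles in monolayer = V_m / 22414 = 121.6 / 22414 = 0.00542518
Number of molecules = moles * NA = 0.00542518 * 6.022e23
SA = molecules * sigma / mass
SA = (121.6 / 22414) * 6.022e23 * 0.162e-18 / 0.15
SA = 3528.4 m^2/g

3528.4


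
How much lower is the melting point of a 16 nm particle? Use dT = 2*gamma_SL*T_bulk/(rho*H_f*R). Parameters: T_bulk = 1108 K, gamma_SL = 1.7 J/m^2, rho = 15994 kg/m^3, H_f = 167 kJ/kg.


Radius R = 16/2 = 8 nm = 8e-09 m
Convert H_f = 167 kJ/kg = 167000 J/kg
dT = 2 * gamma_SL * T_bulk / (rho * H_f * R)
dT = 2 * 1.7 * 1108 / (15994 * 167000 * 8e-09)
dT = 176.3 K

176.3


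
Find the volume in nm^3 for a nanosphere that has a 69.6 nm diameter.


Radius r = 69.6/2 = 34.8 nm
Volume V = (4/3) * pi * r^3
V = (4/3) * pi * (34.8)^3
V = 176533.18 nm^3

176533.18


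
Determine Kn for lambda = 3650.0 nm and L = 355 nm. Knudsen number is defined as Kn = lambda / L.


Knudsen number Kn = lambda / L
Kn = 3650.0 / 355
Kn = 10.2817

10.2817


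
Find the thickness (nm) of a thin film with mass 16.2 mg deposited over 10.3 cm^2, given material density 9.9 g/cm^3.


Convert: m = 16.2 mg = 1.6200e-05 kg, A = 10.3 cm^2 = 1.0300e-03 m^2, rho = 9.9 g/cm^3 = 9900 kg/m^3
t = m / (A * rho)
t = 1.6200e-05 / (1.0300e-03 * 9900)
t = 1.5887e-06 m = 1588.7 nm

1588.7


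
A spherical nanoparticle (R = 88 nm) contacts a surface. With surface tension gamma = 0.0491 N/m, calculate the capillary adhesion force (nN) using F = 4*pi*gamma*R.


Convert radius: R = 88 nm = 8.8e-08 m
F = 4 * pi * gamma * R
F = 4 * pi * 0.0491 * 8.8e-08
F = 5.42968e-08 N = 54.2968 nN

54.2968


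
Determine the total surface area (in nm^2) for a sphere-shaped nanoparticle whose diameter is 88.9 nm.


Radius r = 88.9/2 = 44.45 nm
Surface area SA = 4 * pi * r^2
SA = 4 * pi * (44.45)^2
SA = 24828.67 nm^2

24828.67


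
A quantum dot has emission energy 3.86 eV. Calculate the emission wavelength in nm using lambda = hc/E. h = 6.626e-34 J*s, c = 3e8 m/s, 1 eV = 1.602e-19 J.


Convert energy: E = 3.86 eV = 3.86 * 1.602e-19 = 6.18372e-19 J
lambda = h*c / E = 6.626e-34 * 3e8 / 6.18372e-19
lambda = 3.21457e-07 m = 321.5 nm

321.5


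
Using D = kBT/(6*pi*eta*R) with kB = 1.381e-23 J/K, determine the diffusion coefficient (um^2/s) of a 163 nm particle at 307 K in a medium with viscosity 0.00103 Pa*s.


Radius R = 163/2 = 81.5 nm = 8.15e-08 m
D = kB*T / (6*pi*eta*R)
D = 1.381e-23 * 307 / (6 * pi * 0.00103 * 8.15e-08)
D = 2.67939e-12 m^2/s = 2.679 um^2/s

2.679


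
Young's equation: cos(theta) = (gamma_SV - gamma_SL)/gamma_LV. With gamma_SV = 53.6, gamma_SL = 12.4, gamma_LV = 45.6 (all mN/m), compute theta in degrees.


cos(theta) = (gamma_SV - gamma_SL) / gamma_LV
cos(theta) = (53.6 - 12.4) / 45.6
cos(theta) = 0.903509
theta = arccos(0.903509) = 25.38 degrees

25.38


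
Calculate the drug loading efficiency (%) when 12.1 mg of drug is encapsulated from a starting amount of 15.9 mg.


Drug loading efficiency = (drug loaded / drug initial) * 100
DLE = 12.1 / 15.9 * 100
DLE = 0.761 * 100
DLE = 76.1%

76.1


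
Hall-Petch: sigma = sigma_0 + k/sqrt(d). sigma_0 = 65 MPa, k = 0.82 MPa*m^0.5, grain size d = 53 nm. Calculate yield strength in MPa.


d = 53 nm = 5.3e-08 m
sqrt(d) = 0.0002302173
Hall-Petch contribution = k / sqrt(d) = 0.82 / 0.0002302173 = 3561.9 MPa
sigma = sigma_0 + k/sqrt(d) = 65 + 3561.9 = 3626.9 MPa

3626.9


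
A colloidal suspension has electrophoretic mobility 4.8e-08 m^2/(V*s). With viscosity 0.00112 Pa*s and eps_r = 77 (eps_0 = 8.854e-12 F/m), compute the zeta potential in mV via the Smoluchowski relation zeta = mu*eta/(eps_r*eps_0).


Smoluchowski equation: zeta = mu * eta / (eps_r * eps_0)
zeta = 4.8e-08 * 0.00112 / (77 * 8.854e-12)
zeta = 0.078855 V = 78.85 mV

78.85


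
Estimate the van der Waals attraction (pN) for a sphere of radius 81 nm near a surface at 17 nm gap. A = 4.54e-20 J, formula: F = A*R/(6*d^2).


Convert to SI: R = 81 nm = 8.1e-08 m, d = 17 nm = 1.7e-08 m
F = A * R / (6 * d^2)
F = 4.54e-20 * 8.1e-08 / (6 * (1.7e-08)^2)
F = 2.12076e-12 N = 2.121 pN

2.121


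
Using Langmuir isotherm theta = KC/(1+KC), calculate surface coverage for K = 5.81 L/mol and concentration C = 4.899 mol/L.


Langmuir isotherm: theta = K*C / (1 + K*C)
K*C = 5.81 * 4.899 = 28.46319
theta = 28.46319 / (1 + 28.46319) = 28.46319 / 29.46319
theta = 0.9661

0.9661


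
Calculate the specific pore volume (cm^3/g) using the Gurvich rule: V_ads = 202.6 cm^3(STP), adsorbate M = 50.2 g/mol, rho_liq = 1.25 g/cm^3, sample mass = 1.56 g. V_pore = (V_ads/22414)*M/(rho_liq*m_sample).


Moles adsorbed n = V_ads / 22414 = 202.6 / 22414 = 9.038993e-03 mol
Liquid volume V_liq = n * M / rho_liq = 9.038993e-03 * 50.2 / 1.25 = 0.36301 cm^3
Specific pore volume V_pore = V_liq / m_sample = 0.36301 / 1.56
V_pore = 0.2327 cm^3/g

0.2327


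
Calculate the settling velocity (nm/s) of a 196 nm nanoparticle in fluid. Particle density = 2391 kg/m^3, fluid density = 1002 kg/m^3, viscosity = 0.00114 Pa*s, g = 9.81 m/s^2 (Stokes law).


Radius R = 196/2 nm = 9.8e-08 m
Density difference = 2391 - 1002 = 1389 kg/m^3
v = 2 * R^2 * (rho_p - rho_f) * g / (9 * eta)
v = 2 * (9.8e-08)^2 * 1389 * 9.81 / (9 * 0.00114)
v = 2.55097e-08 m/s = 25.5097 nm/s

25.5097


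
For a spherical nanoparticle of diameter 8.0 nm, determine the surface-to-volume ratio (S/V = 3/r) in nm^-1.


Radius r = 8.0/2 = 4 nm
S/V = 3 / r = 3 / 4
S/V = 0.75 nm^-1

0.75


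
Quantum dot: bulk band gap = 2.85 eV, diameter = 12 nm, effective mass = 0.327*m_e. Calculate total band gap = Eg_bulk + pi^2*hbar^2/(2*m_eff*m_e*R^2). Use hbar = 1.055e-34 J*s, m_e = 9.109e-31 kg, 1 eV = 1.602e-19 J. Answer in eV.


Radius R = 12/2 nm = 6e-09 m
Confinement energy dE = pi^2 * hbar^2 / (2 * m_eff * m_e * R^2)
dE = pi^2 * (1.055e-34)^2 / (2 * 0.327 * 9.109e-31 * (6e-09)^2) J, divided by 1.602e-19 J/eV
dE = 0.032 eV
Total band gap = E_g(bulk) + dE = 2.85 + 0.032 = 2.882 eV

2.882


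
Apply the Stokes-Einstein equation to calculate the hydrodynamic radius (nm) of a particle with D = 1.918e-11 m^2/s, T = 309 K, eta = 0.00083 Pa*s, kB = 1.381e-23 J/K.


Stokes-Einstein: R = kB*T / (6*pi*eta*D)
R = 1.381e-23 * 309 / (6 * pi * 0.00083 * 1.918e-11)
R = 1.42208e-08 m = 14.22 nm

14.22


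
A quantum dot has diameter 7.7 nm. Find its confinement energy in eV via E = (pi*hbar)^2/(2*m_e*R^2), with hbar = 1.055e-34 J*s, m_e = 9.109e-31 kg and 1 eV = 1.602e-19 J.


Radius R = 7.7/2 = 3.85 nm = 3.85e-09 m
E = (pi * 1.055e-34)^2 / (2 * 9.109e-31 * (3.85e-09)^2)
E(J) = 4.06801e-21
E = E(J) / 1.602e-19 = 0.0254 eV

0.0254


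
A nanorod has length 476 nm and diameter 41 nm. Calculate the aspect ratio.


Aspect ratio AR = length / diameter
AR = 476 / 41
AR = 11.61

11.61


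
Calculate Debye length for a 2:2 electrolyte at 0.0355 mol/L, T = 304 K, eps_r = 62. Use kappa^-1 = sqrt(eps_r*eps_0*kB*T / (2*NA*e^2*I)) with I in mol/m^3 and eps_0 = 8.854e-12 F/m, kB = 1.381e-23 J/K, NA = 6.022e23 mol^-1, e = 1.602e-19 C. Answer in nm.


Ionic strength I = 0.0355 * 2^2 * 1000 = 142 mol/m^3
kappa^-1 = sqrt(62 * 8.854e-12 * 1.381e-23 * 304 / (2 * 6.022e23 * (1.602e-19)^2 * 142))
kappa^-1 = 0.725 nm

0.725


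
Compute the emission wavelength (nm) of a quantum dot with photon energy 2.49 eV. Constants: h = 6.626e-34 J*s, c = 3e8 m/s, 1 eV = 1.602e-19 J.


Convert energy: E = 2.49 eV = 2.49 * 1.602e-19 = 3.98898e-19 J
lambda = h*c / E = 6.626e-34 * 3e8 / 3.98898e-19
lambda = 4.98323e-07 m = 498.3 nm

498.3


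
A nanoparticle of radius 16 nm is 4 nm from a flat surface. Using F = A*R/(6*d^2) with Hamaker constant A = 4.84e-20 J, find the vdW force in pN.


Convert to SI: R = 16 nm = 1.6e-08 m, d = 4 nm = 4e-09 m
F = A * R / (6 * d^2)
F = 4.84e-20 * 1.6e-08 / (6 * (4e-09)^2)
F = 8.06667e-12 N = 8.067 pN

8.067


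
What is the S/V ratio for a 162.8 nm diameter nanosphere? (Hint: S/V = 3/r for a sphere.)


Radius r = 162.8/2 = 81.4 nm
S/V = 3 / r = 3 / 81.4
S/V = 0.0369 nm^-1

0.0369


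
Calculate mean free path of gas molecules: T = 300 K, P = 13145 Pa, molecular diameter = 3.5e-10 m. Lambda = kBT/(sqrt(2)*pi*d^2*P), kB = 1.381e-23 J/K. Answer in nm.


Mean free path: lambda = kB*T / (sqrt(2) * pi * d^2 * P)
lambda = 1.381e-23 * 300 / (sqrt(2) * pi * (3.5e-10)^2 * 13145)
lambda = 5.791e-07 m
lambda = 579.1 nm

579.1


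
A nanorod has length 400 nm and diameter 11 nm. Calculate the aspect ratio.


Aspect ratio AR = length / diameter
AR = 400 / 11
AR = 36.36

36.36


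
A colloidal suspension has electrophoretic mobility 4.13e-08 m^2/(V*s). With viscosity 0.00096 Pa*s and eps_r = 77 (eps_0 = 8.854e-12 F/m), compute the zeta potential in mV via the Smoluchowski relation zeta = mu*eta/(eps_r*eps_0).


Smoluchowski equation: zeta = mu * eta / (eps_r * eps_0)
zeta = 4.13e-08 * 0.00096 / (77 * 8.854e-12)
zeta = 0.058156 V = 58.16 mV

58.16


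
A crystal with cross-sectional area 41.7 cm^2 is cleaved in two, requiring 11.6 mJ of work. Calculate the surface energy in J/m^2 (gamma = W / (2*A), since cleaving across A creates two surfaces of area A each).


Convert: A = 41.7 cm^2 = 0.00417 m^2, W = 11.6 mJ = 0.0116 J
Cleaving exposes two faces of area A, so total new surface = 2*A and gamma = W / (2*A)
gamma = 0.0116 / (2 * 0.00417)
gamma = 1.391 J/m^2

1.391


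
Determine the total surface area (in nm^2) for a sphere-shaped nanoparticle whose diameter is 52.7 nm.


Radius r = 52.7/2 = 26.35 nm
Surface area SA = 4 * pi * r^2
SA = 4 * pi * (26.35)^2
SA = 8725.11 nm^2

8725.11


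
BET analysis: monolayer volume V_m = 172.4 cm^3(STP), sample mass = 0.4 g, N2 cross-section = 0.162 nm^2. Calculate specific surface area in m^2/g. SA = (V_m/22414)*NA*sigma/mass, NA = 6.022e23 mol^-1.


Number of moles in monolayer = V_m / 22414 = 172.4 / 22414 = 0.00769162
Number of molecules = moles * NA = 0.00769162 * 6.022e23
SA = molecules * sigma / mass
SA = (172.4 / 22414) * 6.022e23 * 0.162e-18 / 0.4
SA = 1875.9 m^2/g

1875.9


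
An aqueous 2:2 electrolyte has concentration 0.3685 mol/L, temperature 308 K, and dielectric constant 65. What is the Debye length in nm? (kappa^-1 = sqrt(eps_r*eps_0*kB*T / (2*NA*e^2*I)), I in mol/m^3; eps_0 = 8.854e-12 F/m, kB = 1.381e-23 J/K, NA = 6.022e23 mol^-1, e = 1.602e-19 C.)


Ionic strength I = 0.3685 * 2^2 * 1000 = 1474 mol/m^3
kappa^-1 = sqrt(65 * 8.854e-12 * 1.381e-23 * 308 / (2 * 6.022e23 * (1.602e-19)^2 * 1474))
kappa^-1 = 0.232 nm

0.232


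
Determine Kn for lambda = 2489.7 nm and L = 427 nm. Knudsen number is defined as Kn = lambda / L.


Knudsen number Kn = lambda / L
Kn = 2489.7 / 427
Kn = 5.8307

5.8307


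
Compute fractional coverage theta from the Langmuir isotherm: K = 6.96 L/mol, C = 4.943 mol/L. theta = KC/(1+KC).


Langmuir isotherm: theta = K*C / (1 + K*C)
K*C = 6.96 * 4.943 = 34.40328
theta = 34.40328 / (1 + 34.40328) = 34.40328 / 35.40328
theta = 0.9718

0.9718


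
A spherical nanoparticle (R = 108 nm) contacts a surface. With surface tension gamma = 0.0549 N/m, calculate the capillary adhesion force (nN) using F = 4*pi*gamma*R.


Convert radius: R = 108 nm = 1.08e-07 m
F = 4 * pi * gamma * R
F = 4 * pi * 0.0549 * 1.08e-07
F = 7.45085e-08 N = 74.5085 nN

74.5085


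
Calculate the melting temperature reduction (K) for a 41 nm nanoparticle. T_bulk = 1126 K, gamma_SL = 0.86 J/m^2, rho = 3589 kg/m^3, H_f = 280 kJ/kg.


Radius R = 41/2 = 20.5 nm = 2.05e-08 m
Convert H_f = 280 kJ/kg = 280000 J/kg
dT = 2 * gamma_SL * T_bulk / (rho * H_f * R)
dT = 2 * 0.86 * 1126 / (3589 * 280000 * 2.05e-08)
dT = 94.0 K

94.0


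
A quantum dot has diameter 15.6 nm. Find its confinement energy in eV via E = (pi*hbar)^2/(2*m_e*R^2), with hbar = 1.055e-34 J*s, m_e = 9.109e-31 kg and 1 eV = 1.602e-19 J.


Radius R = 15.6/2 = 7.8 nm = 7.8e-09 m
E = (pi * 1.055e-34)^2 / (2 * 9.109e-31 * (7.8e-09)^2)
E(J) = 9.91094e-22
E = E(J) / 1.602e-19 = 0.0062 eV

0.0062


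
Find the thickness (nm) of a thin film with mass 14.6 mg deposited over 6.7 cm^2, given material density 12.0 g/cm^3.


Convert: m = 14.6 mg = 1.4600e-05 kg, A = 6.7 cm^2 = 6.7000e-04 m^2, rho = 12.0 g/cm^3 = 12000 kg/m^3
t = m / (A * rho)
t = 1.4600e-05 / (6.7000e-04 * 12000)
t = 1.8159e-06 m = 1815.9 nm

1815.9


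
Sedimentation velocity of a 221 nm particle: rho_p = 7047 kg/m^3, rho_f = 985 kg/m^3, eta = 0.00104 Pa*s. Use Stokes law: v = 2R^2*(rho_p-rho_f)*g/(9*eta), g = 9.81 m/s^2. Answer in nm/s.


Radius R = 221/2 nm = 1.105e-07 m
Density difference = 7047 - 985 = 6062 kg/m^3
v = 2 * R^2 * (rho_p - rho_f) * g / (9 * eta)
v = 2 * (1.105e-07)^2 * 6062 * 9.81 / (9 * 0.00104)
v = 1.55154e-07 m/s = 155.1542 nm/s

155.1542


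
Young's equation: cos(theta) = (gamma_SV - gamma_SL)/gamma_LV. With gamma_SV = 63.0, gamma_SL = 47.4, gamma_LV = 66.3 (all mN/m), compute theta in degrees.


cos(theta) = (gamma_SV - gamma_SL) / gamma_LV
cos(theta) = (63.0 - 47.4) / 66.3
cos(theta) = 0.235294
theta = arccos(0.235294) = 76.39 degrees

76.39


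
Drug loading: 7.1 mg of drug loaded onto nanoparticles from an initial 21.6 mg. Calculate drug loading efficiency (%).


Drug loading efficiency = (drug loaded / drug initial) * 100
DLE = 7.1 / 21.6 * 100
DLE = 0.3287 * 100
DLE = 32.87%

32.87


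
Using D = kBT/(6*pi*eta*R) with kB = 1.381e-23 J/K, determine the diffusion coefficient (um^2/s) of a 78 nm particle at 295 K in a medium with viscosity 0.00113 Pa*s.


Radius R = 78/2 = 39 nm = 3.9e-08 m
D = kB*T / (6*pi*eta*R)
D = 1.381e-23 * 295 / (6 * pi * 0.00113 * 3.9e-08)
D = 4.90424e-12 m^2/s = 4.904 um^2/s

4.904


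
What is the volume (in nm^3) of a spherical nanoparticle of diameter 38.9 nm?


Radius r = 38.9/2 = 19.45 nm
Volume V = (4/3) * pi * r^3
V = (4/3) * pi * (19.45)^3
V = 30821.05 nm^3

30821.05


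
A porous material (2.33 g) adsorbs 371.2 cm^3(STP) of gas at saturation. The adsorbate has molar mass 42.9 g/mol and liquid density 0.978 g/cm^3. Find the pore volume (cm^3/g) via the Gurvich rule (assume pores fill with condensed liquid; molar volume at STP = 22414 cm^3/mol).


Moles adsorbed n = V_ads / 22414 = 371.2 / 22414 = 1.656108e-02 mol
Liquid volume V_liq = n * M / rho_liq = 1.656108e-02 * 42.9 / 0.978 = 0.72645 cm^3
Specific pore volume V_pore = V_liq / m_sample = 0.72645 / 2.33
V_pore = 0.3118 cm^3/g

0.3118


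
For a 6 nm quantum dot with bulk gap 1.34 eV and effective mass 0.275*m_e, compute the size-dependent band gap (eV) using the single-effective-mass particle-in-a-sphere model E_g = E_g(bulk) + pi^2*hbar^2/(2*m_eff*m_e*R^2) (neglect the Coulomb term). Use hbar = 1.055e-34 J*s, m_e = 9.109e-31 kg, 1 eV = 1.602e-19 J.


Radius R = 6/2 nm = 3e-09 m
Confinement energy dE = pi^2 * hbar^2 / (2 * m_eff * m_e * R^2)
dE = pi^2 * (1.055e-34)^2 / (2 * 0.275 * 9.109e-31 * (3e-09)^2) J, divided by 1.602e-19 J/eV
dE = 0.1521 eV
Total band gap = E_g(bulk) + dE = 1.34 + 0.1521 = 1.4921 eV

1.4921
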